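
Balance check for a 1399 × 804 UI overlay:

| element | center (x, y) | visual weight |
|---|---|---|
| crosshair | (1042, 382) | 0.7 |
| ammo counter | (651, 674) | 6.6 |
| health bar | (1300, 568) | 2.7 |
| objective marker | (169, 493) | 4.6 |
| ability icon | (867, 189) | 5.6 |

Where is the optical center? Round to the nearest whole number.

(701, 474)

Weights sum to 0.7 + 6.6 + 2.7 + 4.6 + 5.6 = 20.2.
x: (0.7·1042 + 6.6·651 + 2.7·1300 + 4.6·169 + 5.6·867) / 20.2 = 14168.6 / 20.2 ≈ 701.42
y: (0.7·382 + 6.6·674 + 2.7·568 + 4.6·493 + 5.6·189) / 20.2 = 9575.6 / 20.2 ≈ 474.04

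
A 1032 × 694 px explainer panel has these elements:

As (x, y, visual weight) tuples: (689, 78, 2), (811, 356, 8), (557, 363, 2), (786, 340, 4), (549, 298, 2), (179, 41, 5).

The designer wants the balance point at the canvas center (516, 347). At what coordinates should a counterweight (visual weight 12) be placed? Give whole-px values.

With the counterweight, Σw becomes 2 + 8 + 2 + 4 + 2 + 5 + 12 = 35.
x: target moment 35×516 = 18060; current 2·689 + 8·811 + 2·557 + 4·786 + 2·549 + 5·179 = 14117; the counterweight supplies 3943, so x = 3943/12 ≈ 328.58.
y: target moment 35×347 = 12145; current 2·78 + 8·356 + 2·363 + 4·340 + 2·298 + 5·41 = 5891; the counterweight supplies 6254, so y = 6254/12 ≈ 521.17.

(329, 521)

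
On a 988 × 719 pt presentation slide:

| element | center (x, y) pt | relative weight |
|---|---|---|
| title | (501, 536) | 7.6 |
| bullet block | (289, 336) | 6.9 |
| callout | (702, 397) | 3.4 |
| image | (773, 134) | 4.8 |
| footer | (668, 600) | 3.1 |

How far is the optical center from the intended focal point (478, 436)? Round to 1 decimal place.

Σw = 7.6 + 6.9 + 3.4 + 4.8 + 3.1 = 25.8.
x: (7.6·501 + 6.9·289 + 3.4·702 + 4.8·773 + 3.1·668) / 25.8 = 13969.7 / 25.8 ≈ 541.46
y: (7.6·536 + 6.9·336 + 3.4·397 + 4.8·134 + 3.1·600) / 25.8 = 10245.0 / 25.8 ≈ 397.09
Relative to (478, 436): Δ = (63.46, -38.91); |Δ| = √(63.46² + -38.91²) ≈ 74.44.

≈ 74.4 pt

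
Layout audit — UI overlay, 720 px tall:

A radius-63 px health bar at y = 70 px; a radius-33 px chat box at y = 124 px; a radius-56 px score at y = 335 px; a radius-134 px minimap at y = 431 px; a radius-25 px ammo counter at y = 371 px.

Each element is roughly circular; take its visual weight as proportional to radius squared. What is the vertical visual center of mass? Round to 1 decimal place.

r² weights: health bar 63² = 3969, chat box 33² = 1089, score 56² = 3136, minimap 134² = 17956, ammo counter 25² = 625. Total = 26775.
y: (3969·70 + 1089·124 + 3136·335 + 17956·431 + 625·371) / 26775 = 9434337 / 26775 ≈ 352.36

y ≈ 352.4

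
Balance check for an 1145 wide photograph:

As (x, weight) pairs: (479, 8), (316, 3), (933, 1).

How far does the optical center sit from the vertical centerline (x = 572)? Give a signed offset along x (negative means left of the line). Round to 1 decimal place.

Σw = 8 + 3 + 1 = 12.
x: (8·479 + 3·316 + 1·933) / 12 = 5713 / 12 ≈ 476.08
Against x = 572, that's 476.08 − 572 = -95.92.

≈ -95.9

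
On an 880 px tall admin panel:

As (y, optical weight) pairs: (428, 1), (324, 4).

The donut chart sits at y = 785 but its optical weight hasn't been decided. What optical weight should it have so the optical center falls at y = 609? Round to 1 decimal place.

Known weights sum to 1 + 4 = 5; their moment is 1·428 + 4·324 = 1724.
For the centroid to hit 609: (1724 + w·785) / (5 + w) = 609.
So w = (609·5 − 1724)/(785 − 609) = 1321/176 ≈ 7.51.

w ≈ 7.5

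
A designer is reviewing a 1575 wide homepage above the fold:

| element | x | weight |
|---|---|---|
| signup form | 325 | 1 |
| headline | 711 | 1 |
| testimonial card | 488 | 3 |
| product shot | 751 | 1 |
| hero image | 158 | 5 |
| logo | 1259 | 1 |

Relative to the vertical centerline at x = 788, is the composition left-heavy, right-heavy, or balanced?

left-heavy

Σw = 1 + 1 + 3 + 1 + 5 + 1 = 12.
x-moment: 1·325 + 1·711 + 3·488 + 1·751 + 5·158 + 1·1259 = 5300; centroid 5300/12 ≈ 441.67.
441.7 lies left of the midline 788, so the layout is left-heavy.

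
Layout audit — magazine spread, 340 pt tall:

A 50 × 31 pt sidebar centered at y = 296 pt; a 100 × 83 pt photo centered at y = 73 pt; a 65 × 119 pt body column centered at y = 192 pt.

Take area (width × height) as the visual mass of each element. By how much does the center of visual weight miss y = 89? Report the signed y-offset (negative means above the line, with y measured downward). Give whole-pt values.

Areas: sidebar 50·31 = 1550, photo 100·83 = 8300, body column 65·119 = 7735. Total weight = 17585.
y-moment: 1550·296 + 8300·73 + 7735·192 = 2549820; centroid 2549820/17585 ≈ 145.00.
Offset from y = 89: 145.00 − 89 ≈ 56.00.

≈ 56 pt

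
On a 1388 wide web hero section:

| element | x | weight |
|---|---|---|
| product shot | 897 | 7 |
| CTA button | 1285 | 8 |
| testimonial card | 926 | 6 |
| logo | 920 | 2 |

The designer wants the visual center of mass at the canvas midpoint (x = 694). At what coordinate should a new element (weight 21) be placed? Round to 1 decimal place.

x ≈ 313.4

New total weight: (7 + 8 + 6 + 2) + 21 = 44.
Along x: (23955 + 21·x) / 44 = 694 (existing moment 7·897 + 8·1285 + 6·926 + 2·920 = 23955) ⇒ x = (30536 − 23955) / 21 ≈ 313.38.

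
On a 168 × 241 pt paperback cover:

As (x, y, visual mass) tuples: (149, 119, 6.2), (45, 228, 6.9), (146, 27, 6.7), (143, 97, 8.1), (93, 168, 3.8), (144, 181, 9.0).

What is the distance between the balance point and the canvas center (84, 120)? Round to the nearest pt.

Σw = 6.2 + 6.9 + 6.7 + 8.1 + 3.8 + 9.0 = 40.7.
Σw·x = 5020.2; x̄ = 5020.2/40.7 ≈ 123.35.
Σw·y = 5545.0; ȳ = 5545.0/40.7 ≈ 136.24.
Relative to (84, 120): Δ = (39.35, 16.24); |Δ| = √(39.35² + 16.24²) ≈ 42.57.

≈ 43 pt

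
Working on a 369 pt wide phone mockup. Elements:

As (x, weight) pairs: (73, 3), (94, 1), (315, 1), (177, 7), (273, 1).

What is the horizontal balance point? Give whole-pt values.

Total weight = 3 + 1 + 1 + 7 + 1 = 13.
x-moment: 3·73 + 1·94 + 1·315 + 7·177 + 1·273 = 2140; centroid 2140/13 ≈ 164.62.

x ≈ 165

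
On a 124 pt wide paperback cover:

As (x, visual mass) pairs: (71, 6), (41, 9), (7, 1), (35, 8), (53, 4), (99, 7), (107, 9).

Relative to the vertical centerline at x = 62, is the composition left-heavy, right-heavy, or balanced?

Weights sum to 6 + 9 + 1 + 8 + 4 + 7 + 9 = 44.
x: (6·71 + 9·41 + 1·7 + 8·35 + 4·53 + 7·99 + 9·107) / 44 = 2950 / 44 ≈ 67.05
67.0 vs midline 62 → right-heavy.

right-heavy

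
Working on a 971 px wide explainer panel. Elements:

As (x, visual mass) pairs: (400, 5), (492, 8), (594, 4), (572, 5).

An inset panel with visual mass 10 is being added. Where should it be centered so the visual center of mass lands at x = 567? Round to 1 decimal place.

x ≈ 697.2

New total weight: (5 + 8 + 4 + 5) + 10 = 32.
x: target moment 32×567 = 18144; current 5·400 + 8·492 + 4·594 + 5·572 = 11172; the inset panel supplies 6972, so x = 6972/10 ≈ 697.20.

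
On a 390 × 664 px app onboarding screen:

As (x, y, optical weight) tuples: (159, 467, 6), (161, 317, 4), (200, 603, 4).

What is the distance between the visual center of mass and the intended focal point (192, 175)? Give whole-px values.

Σw = 6 + 4 + 4 = 14.
x: (6·159 + 4·161 + 4·200) / 14 = 2398 / 14 ≈ 171.29
y: (6·467 + 4·317 + 4·603) / 14 = 6482 / 14 ≈ 463.00
Relative to (192, 175): Δ = (-20.71, 288.00); |Δ| = √(-20.71² + 288.00²) ≈ 288.74.

≈ 289 px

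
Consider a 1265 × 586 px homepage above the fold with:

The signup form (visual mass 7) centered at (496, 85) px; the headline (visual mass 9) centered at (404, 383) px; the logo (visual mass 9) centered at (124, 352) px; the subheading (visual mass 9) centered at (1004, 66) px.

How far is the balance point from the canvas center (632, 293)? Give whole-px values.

≈ 140 px

Total weight = 7 + 9 + 9 + 9 = 34.
x: (7·496 + 9·404 + 9·124 + 9·1004) / 34 = 17260 / 34 ≈ 507.65
y: (7·85 + 9·383 + 9·352 + 9·66) / 34 = 7804 / 34 ≈ 229.53
Offset from (632, 293): Δx ≈ -124.35, Δy ≈ -63.47; distance = √(Δx² + Δy²) ≈ 139.61.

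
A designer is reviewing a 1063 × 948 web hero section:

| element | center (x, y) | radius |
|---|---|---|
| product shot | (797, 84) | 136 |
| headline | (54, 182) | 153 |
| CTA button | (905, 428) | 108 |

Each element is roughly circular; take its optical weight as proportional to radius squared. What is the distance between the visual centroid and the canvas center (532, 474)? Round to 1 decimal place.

≈ 274.7

Weights ∝ r²: product shot 136² = 18496, headline 153² = 23409, CTA button 108² = 11664; Σw = 53569.
x: (18496·797 + 23409·54 + 11664·905) / 53569 = 26561318 / 53569 ≈ 495.83
y: (18496·84 + 23409·182 + 11664·428) / 53569 = 10806294 / 53569 ≈ 201.73
Offset from (532, 474): Δx ≈ -36.17, Δy ≈ -272.27; distance = √(Δx² + Δy²) ≈ 274.66.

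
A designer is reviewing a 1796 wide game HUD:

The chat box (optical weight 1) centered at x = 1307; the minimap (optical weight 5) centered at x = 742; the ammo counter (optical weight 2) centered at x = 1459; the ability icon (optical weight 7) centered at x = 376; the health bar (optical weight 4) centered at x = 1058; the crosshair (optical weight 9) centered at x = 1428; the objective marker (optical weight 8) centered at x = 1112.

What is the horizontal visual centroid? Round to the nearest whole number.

x ≈ 1015

Weights sum to 1 + 5 + 2 + 7 + 4 + 9 + 8 = 36.
Σw·x = 1·1307 + 5·742 + 2·1459 + 7·376 + 4·1058 + 9·1428 + 8·1112 = 36547, so x̄ = 36547/36 ≈ 1015.19.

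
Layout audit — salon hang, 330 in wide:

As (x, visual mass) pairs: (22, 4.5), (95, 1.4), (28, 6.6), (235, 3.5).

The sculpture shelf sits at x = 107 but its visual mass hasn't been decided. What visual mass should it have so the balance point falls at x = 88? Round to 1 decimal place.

Fixed elements: Σw = 4.5 + 1.4 + 6.6 + 3.5 = 16.0, Σw·x = 4.5·22 + 1.4·95 + 6.6·28 + 3.5·235 = 1239.3.
For the centroid to hit 88: (1239.3 + w·107) / (16.0 + w) = 88.
So w = (88·16.0 − 1239.3)/(107 − 88) = 168.7/19 ≈ 8.88.

w ≈ 8.9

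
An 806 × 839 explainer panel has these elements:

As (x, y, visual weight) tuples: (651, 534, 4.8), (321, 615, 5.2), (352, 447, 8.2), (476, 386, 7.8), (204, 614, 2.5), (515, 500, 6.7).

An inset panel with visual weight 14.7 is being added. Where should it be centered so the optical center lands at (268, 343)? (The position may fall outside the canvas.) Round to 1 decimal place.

(-134.7, -14.1)

With the inset panel, Σw becomes 4.8 + 5.2 + 8.2 + 7.8 + 2.5 + 6.7 + 14.7 = 49.9.
x: need Σw·x = 49.9·268 = 13373.2. Existing = 4.8·651 + 5.2·321 + 8.2·352 + 7.8·476 + 2.5·204 + 6.7·515 = 15353.7. Remainder -1980.5 / 14.7 ≈ -134.73.
y: need Σw·y = 49.9·343 = 17115.7. Existing = 4.8·534 + 5.2·615 + 8.2·447 + 7.8·386 + 2.5·614 + 6.7·500 = 17322.4. Remainder -206.7 / 14.7 ≈ -14.06.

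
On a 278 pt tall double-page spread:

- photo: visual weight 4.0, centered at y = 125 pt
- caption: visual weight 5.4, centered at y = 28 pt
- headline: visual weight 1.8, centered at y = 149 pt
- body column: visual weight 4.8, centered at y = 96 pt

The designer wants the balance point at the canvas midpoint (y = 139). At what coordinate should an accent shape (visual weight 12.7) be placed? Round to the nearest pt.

y ≈ 205

After adding the accent shape, total weight = 4.0 + 5.4 + 1.8 + 4.8 + 12.7 = 28.7.
Along y: (1380.2 + 12.7·y) / 28.7 = 139 (existing moment 4.0·125 + 5.4·28 + 1.8·149 + 4.8·96 = 1380.2) ⇒ y = (3989.3 − 1380.2) / 12.7 ≈ 205.44.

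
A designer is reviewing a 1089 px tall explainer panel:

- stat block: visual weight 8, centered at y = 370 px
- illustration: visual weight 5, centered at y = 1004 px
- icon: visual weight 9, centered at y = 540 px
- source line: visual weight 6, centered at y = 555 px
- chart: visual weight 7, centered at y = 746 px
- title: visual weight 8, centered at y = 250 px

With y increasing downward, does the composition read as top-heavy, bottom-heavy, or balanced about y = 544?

Σw = 8 + 5 + 9 + 6 + 7 + 8 = 43.
Σw·y = 23392; ȳ = 23392/43 ≈ 544.00.
The centroid 544.00 matches the midline at 544, so the layout is balanced.

balanced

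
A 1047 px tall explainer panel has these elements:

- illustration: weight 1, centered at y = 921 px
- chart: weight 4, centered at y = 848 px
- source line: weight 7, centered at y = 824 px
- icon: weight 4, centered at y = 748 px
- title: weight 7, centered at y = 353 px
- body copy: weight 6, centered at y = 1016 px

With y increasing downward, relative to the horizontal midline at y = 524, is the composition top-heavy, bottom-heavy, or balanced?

bottom-heavy

Weights sum to 1 + 4 + 7 + 4 + 7 + 6 = 29.
y-moment: 1·921 + 4·848 + 7·824 + 4·748 + 7·353 + 6·1016 = 21640; centroid 21640/29 ≈ 746.21.
746.2 vs midline 524 → bottom-heavy.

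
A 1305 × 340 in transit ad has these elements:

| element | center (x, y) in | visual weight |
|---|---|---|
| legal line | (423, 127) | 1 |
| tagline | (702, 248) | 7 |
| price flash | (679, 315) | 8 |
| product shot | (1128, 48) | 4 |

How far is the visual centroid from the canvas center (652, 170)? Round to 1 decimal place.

≈ 126.5 in

Σw = 1 + 7 + 8 + 4 = 20.
x: (1·423 + 7·702 + 8·679 + 4·1128) / 20 = 15281 / 20 ≈ 764.05
y: (1·127 + 7·248 + 8·315 + 4·48) / 20 = 4575 / 20 ≈ 228.75
Offset from (652, 170): Δx ≈ 112.05, Δy ≈ 58.75; distance = √(Δx² + Δy²) ≈ 126.52.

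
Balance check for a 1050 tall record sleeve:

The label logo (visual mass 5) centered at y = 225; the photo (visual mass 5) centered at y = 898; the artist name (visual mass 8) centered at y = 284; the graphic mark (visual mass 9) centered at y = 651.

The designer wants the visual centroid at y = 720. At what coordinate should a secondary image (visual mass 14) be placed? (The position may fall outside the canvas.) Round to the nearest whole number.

y ≈ 1127

With the secondary image, Σw becomes 5 + 5 + 8 + 9 + 14 = 41.
y: need Σw·y = 41·720 = 29520. Existing = 5·225 + 5·898 + 8·284 + 9·651 = 13746. Remainder 15774 / 14 ≈ 1126.71.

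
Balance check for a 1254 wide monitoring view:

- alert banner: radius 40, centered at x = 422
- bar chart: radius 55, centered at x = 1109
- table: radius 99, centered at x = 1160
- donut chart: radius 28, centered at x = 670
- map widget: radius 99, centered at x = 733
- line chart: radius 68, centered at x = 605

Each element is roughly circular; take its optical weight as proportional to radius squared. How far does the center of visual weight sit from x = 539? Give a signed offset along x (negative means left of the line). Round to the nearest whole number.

Weights ∝ r²: alert banner 40² = 1600, bar chart 55² = 3025, table 99² = 9801, donut chart 28² = 784, map widget 99² = 9801, line chart 68² = 4624; Σw = 29635.
Σw·x = 25906018; x̄ = 25906018/29635 ≈ 874.17.
Against x = 539, that's 874.17 − 539 = 335.17.

≈ 335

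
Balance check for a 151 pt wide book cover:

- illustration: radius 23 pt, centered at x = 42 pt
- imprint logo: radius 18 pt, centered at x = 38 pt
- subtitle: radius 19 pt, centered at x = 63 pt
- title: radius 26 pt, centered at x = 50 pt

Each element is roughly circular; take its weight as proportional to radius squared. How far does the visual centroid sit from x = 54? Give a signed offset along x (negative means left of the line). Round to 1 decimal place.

≈ -5.8 pt

r² weights: illustration 23² = 529, imprint logo 18² = 324, subtitle 19² = 361, title 26² = 676. Total = 1890.
x: (529·42 + 324·38 + 361·63 + 676·50) / 1890 = 91073 / 1890 ≈ 48.19
Offset from x = 54: 48.19 − 54 ≈ -5.81.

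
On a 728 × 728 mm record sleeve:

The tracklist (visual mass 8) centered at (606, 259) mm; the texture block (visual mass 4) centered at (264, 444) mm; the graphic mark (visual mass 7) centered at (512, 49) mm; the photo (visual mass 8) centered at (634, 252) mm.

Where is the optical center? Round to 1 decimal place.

Weights sum to 8 + 4 + 7 + 8 = 27.
x-moment: 8·606 + 4·264 + 7·512 + 8·634 = 14560; centroid 14560/27 ≈ 539.26.
y-moment: 8·259 + 4·444 + 7·49 + 8·252 = 6207; centroid 6207/27 ≈ 229.89.

(539.3, 229.9)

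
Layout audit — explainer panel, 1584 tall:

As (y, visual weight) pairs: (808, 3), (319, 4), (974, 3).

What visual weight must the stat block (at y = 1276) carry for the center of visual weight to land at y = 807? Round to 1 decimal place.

Fixed elements: Σw = 3 + 4 + 3 = 10, Σw·y = 3·808 + 4·319 + 3·974 = 6622.
Balance at y = 807 requires (6622 + w·1276) / (10 + w) = 807.
Rearranging, w·(1276 − 807) = 807·10 − 6622 = 1448, so w ≈ 1448/469 = 3.09.

w ≈ 3.1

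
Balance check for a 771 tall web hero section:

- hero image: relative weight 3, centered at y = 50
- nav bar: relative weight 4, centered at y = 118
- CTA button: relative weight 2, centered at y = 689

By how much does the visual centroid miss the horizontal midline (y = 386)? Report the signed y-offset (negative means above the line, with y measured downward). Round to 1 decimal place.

Σw = 3 + 4 + 2 = 9.
y: (3·50 + 4·118 + 2·689) / 9 = 2000 / 9 ≈ 222.22
Offset from y = 386: 222.22 − 386 ≈ -163.78.

≈ -163.8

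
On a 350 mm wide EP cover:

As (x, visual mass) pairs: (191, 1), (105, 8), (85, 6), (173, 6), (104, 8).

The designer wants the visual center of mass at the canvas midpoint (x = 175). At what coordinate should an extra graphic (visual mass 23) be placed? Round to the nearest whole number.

With the extra graphic, Σw becomes 1 + 8 + 6 + 6 + 8 + 23 = 52.
Along x: (3411 + 23·x) / 52 = 175 (existing moment 1·191 + 8·105 + 6·85 + 6·173 + 8·104 = 3411) ⇒ x = (9100 − 3411) / 23 ≈ 247.35.

x ≈ 247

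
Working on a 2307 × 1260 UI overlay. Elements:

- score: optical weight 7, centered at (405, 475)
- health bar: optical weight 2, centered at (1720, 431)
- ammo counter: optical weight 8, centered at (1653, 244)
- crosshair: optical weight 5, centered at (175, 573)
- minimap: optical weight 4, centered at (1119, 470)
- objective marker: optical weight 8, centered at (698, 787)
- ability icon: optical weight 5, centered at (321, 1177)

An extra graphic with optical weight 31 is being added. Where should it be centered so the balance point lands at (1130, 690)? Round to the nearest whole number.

(1518, 814)

New total weight: (7 + 2 + 8 + 5 + 4 + 8 + 5) + 31 = 70.
x: target moment 70×1130 = 79100; current 7·405 + 2·1720 + 8·1653 + 5·175 + 4·1119 + 8·698 + 5·321 = 32039; the extra graphic supplies 47061, so x = 47061/31 ≈ 1518.10.
y: target moment 70×690 = 48300; current 7·475 + 2·431 + 8·244 + 5·573 + 4·470 + 8·787 + 5·1177 = 23065; the extra graphic supplies 25235, so y = 25235/31 ≈ 814.03.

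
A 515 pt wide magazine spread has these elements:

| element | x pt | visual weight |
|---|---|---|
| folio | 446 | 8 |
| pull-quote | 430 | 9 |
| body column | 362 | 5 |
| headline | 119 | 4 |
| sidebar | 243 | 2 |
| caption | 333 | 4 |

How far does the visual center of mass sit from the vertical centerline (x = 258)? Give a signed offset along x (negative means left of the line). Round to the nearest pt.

≈ 103 pt

Weights sum to 8 + 9 + 5 + 4 + 2 + 4 = 32.
Σw·x = 11542; x̄ = 11542/32 ≈ 360.69.
Against x = 258, that's 360.69 − 258 = 102.69.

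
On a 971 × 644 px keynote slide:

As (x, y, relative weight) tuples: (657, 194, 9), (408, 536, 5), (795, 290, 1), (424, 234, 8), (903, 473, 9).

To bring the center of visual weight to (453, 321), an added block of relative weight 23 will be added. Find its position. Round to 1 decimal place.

(202.1, 296.1)

New total weight: (9 + 5 + 1 + 8 + 9) + 23 = 55.
x: target moment 55×453 = 24915; current 9·657 + 5·408 + 1·795 + 8·424 + 9·903 = 20267; the added block supplies 4648, so x = 4648/23 ≈ 202.09.
y: target moment 55×321 = 17655; current 9·194 + 5·536 + 1·290 + 8·234 + 9·473 = 10845; the added block supplies 6810, so y = 6810/23 ≈ 296.09.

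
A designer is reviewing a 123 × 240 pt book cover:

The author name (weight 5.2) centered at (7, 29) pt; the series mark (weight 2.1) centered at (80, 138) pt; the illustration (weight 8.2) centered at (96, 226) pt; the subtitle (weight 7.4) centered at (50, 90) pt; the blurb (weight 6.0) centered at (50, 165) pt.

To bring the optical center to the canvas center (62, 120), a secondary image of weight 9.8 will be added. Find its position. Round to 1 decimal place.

With the secondary image, Σw becomes 5.2 + 2.1 + 8.2 + 7.4 + 6.0 + 9.8 = 38.7.
Along x: (1661.6 + 9.8·x) / 38.7 = 62 (existing moment 5.2·7 + 2.1·80 + 8.2·96 + 7.4·50 + 6.0·50 = 1661.6) ⇒ x = (2399.4 − 1661.6) / 9.8 ≈ 75.29.
Along y: (3949.8 + 9.8·y) / 38.7 = 120 (existing moment 5.2·29 + 2.1·138 + 8.2·226 + 7.4·90 + 6.0·165 = 3949.8) ⇒ y = (4644.0 − 3949.8) / 9.8 ≈ 70.84.

(75.3, 70.8)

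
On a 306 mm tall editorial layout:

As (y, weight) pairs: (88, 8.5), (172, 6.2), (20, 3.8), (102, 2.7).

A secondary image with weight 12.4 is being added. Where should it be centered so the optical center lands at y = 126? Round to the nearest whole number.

y ≈ 167

New total weight: (8.5 + 6.2 + 3.8 + 2.7) + 12.4 = 33.6.
y: target moment 33.6×126 = 4233.6; current 8.5·88 + 6.2·172 + 3.8·20 + 2.7·102 = 2165.8; the secondary image supplies 2067.8, so y = 2067.8/12.4 ≈ 166.76.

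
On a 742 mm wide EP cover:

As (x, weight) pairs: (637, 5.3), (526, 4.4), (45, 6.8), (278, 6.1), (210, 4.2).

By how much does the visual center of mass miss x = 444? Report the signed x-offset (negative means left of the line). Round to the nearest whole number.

≈ -124 mm

Total weight = 5.3 + 4.4 + 6.8 + 6.1 + 4.2 = 26.8.
Σw·x = 5.3·637 + 4.4·526 + 6.8·45 + 6.1·278 + 4.2·210 = 8574.3, so x̄ = 8574.3/26.8 ≈ 319.94.
Difference: 319.94 − 444 ≈ -124.06.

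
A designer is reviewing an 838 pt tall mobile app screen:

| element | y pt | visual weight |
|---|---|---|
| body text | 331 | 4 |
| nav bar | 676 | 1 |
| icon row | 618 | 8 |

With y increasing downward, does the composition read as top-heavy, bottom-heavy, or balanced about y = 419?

Total weight = 4 + 1 + 8 = 13.
y: (4·331 + 1·676 + 8·618) / 13 = 6944 / 13 ≈ 534.15
534.2 lies below (larger y than) the midline 419, so the layout is bottom-heavy.

bottom-heavy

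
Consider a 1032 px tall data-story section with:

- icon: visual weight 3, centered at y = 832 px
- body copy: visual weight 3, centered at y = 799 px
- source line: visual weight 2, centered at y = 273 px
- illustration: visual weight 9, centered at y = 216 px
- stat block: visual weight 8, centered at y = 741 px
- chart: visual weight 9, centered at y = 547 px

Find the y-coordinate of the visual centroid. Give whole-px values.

Σw = 3 + 3 + 2 + 9 + 8 + 9 = 34.
y: moment 18234 / weight 34 ≈ 536.29

y ≈ 536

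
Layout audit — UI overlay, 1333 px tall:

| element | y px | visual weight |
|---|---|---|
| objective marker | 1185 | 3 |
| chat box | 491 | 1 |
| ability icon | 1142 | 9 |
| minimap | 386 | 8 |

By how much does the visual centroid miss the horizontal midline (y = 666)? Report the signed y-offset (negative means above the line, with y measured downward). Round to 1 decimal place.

Σw = 3 + 1 + 9 + 8 = 21.
Σw·y = 3·1185 + 1·491 + 9·1142 + 8·386 = 17412, so ȳ = 17412/21 ≈ 829.14.
Against y = 666, that's 829.14 − 666 = 163.14.

≈ 163.1 px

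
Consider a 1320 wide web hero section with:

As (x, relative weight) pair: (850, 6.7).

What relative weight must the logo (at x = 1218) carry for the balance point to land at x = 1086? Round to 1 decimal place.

w ≈ 12.0

Known: weight 6.7 with moment 6.7·850 = 5695.0.
For the centroid to hit 1086: (5695.0 + w·1218) / (6.7 + w) = 1086.
Solving: w = (1086·6.7 − 5695.0) / (1218 − 1086) = 1581.2 / 132 ≈ 11.98.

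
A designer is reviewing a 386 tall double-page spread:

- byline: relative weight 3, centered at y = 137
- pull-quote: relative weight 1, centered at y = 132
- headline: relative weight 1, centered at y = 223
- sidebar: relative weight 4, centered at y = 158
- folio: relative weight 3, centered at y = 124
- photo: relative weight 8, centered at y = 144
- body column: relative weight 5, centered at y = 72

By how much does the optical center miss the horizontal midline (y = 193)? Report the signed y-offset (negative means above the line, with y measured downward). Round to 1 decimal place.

Weights sum to 3 + 1 + 1 + 4 + 3 + 8 + 5 = 25.
y-moment: 3·137 + 1·132 + 1·223 + 4·158 + 3·124 + 8·144 + 5·72 = 3282; centroid 3282/25 ≈ 131.28.
Difference: 131.28 − 193 ≈ -61.72.

≈ -61.7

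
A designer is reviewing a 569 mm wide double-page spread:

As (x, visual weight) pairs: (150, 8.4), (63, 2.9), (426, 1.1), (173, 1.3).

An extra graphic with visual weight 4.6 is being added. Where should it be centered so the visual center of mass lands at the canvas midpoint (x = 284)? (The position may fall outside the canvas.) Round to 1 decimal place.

New total weight: (8.4 + 2.9 + 1.1 + 1.3) + 4.6 = 18.3.
x: need Σw·x = 18.3·284 = 5197.2. Existing = 8.4·150 + 2.9·63 + 1.1·426 + 1.3·173 = 2136.2. Remainder 3061.0 / 4.6 ≈ 665.43.

x ≈ 665.4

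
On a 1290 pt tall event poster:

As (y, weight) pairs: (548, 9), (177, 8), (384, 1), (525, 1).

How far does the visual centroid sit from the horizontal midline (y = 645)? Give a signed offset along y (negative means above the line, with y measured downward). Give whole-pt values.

Total weight = 9 + 8 + 1 + 1 = 19.
y: (9·548 + 8·177 + 1·384 + 1·525) / 19 = 7257 / 19 ≈ 381.95
Difference: 381.95 − 645 ≈ -263.05.

≈ -263 pt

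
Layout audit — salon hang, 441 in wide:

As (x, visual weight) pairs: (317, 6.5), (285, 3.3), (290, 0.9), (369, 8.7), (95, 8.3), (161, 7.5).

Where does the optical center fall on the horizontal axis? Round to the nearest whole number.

x ≈ 241

Weights sum to 6.5 + 3.3 + 0.9 + 8.7 + 8.3 + 7.5 = 35.2.
Σw·x = 6.5·317 + 3.3·285 + 0.9·290 + 8.7·369 + 8.3·95 + 7.5·161 = 8468.3, so x̄ = 8468.3/35.2 ≈ 240.58.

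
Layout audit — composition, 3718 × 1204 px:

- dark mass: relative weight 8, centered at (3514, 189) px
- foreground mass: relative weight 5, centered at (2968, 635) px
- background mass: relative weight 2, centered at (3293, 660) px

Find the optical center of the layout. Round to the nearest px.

(3303, 400)

Total weight = 8 + 5 + 2 = 15.
x-moment: 8·3514 + 5·2968 + 2·3293 = 49538; centroid 49538/15 ≈ 3302.53.
y-moment: 8·189 + 5·635 + 2·660 = 6007; centroid 6007/15 ≈ 400.47.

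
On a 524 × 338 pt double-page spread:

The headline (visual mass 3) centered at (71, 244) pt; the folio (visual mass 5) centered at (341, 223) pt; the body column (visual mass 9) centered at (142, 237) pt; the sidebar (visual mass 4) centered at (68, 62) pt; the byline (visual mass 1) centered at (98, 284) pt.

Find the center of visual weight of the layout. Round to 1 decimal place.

Weights sum to 3 + 5 + 9 + 4 + 1 = 22.
Σw·x = 3·71 + 5·341 + 9·142 + 4·68 + 1·98 = 3566, so x̄ = 3566/22 ≈ 162.09.
Σw·y = 3·244 + 5·223 + 9·237 + 4·62 + 1·284 = 4512, so ȳ = 4512/22 ≈ 205.09.

(162.1, 205.1)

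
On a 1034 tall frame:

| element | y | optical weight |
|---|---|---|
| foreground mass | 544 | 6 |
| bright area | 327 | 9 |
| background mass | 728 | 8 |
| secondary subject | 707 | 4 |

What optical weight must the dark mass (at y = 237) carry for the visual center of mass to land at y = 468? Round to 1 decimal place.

w ≈ 9.6

Fixed elements: Σw = 6 + 9 + 8 + 4 = 27, Σw·y = 6·544 + 9·327 + 8·728 + 4·707 = 14859.
For the centroid to hit 468: (14859 + w·237) / (27 + w) = 468.
So w = (468·27 − 14859)/(237 − 468) = -2223/-231 ≈ 9.62.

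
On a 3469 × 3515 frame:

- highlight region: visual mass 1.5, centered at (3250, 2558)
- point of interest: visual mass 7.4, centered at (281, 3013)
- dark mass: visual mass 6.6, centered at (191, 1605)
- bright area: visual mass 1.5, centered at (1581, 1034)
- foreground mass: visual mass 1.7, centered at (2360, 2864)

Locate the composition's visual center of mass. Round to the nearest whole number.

(781, 2307)

Total weight = 1.5 + 7.4 + 6.6 + 1.5 + 1.7 = 18.7.
x: (1.5·3250 + 7.4·281 + 6.6·191 + 1.5·1581 + 1.7·2360) / 18.7 = 14598.5 / 18.7 ≈ 780.67
y: (1.5·2558 + 7.4·3013 + 6.6·1605 + 1.5·1034 + 1.7·2864) / 18.7 = 43146.0 / 18.7 ≈ 2307.27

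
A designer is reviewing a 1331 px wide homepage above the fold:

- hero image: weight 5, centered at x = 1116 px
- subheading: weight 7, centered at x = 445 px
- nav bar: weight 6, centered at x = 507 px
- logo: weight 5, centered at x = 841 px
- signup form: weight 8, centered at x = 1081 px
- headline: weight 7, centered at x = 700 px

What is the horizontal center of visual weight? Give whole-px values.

Weights sum to 5 + 7 + 6 + 5 + 8 + 7 = 38.
x: (5·1116 + 7·445 + 6·507 + 5·841 + 8·1081 + 7·700) / 38 = 29490 / 38 ≈ 776.05

x ≈ 776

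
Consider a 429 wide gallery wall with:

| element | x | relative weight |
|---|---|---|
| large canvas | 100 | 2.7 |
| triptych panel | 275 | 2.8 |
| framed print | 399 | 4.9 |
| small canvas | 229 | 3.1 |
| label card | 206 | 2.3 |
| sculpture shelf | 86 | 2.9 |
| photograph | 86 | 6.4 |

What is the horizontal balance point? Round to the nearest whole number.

Total weight = 2.7 + 2.8 + 4.9 + 3.1 + 2.3 + 2.9 + 6.4 = 25.1.
x: moment 4978.6 / weight 25.1 ≈ 198.35

x ≈ 198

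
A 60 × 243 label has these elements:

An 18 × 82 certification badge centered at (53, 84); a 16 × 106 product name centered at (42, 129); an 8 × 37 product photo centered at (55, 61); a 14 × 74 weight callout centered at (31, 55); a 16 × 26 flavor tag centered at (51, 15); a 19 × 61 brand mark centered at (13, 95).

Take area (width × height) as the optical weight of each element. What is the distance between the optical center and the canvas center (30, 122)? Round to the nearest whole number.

≈ 35

Taking area as weight: certification badge 18·82 = 1476, product name 16·106 = 1696, product photo 8·37 = 296, weight callout 14·74 = 1036, flavor tag 16·26 = 416, brand mark 19·61 = 1159. Sum 6079.
x: moment 234139 / weight 6079 ≈ 38.52
Σw·y = 534149; ȳ = 534149/6079 ≈ 87.87.
From (30, 122): dx = 8.52, dy = -34.13, so the distance is √(dx²+dy²) ≈ 35.18.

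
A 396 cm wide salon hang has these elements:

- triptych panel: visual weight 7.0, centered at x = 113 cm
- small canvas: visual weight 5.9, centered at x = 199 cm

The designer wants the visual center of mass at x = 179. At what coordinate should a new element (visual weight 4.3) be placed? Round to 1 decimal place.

New total weight: (7.0 + 5.9) + 4.3 = 17.2.
x: target moment 17.2×179 = 3078.8; current 7.0·113 + 5.9·199 = 1965.1; the new element supplies 1113.7, so x = 1113.7/4.3 ≈ 259.00.

x ≈ 259.0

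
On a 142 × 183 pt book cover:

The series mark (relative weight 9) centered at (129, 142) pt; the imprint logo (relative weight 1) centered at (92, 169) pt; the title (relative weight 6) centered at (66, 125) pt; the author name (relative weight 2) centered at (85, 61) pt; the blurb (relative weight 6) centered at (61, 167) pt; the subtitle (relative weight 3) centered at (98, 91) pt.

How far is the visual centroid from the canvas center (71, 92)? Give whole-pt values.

Weights sum to 9 + 1 + 6 + 2 + 6 + 3 = 27.
Σw·x = 9·129 + 1·92 + 6·66 + 2·85 + 6·61 + 3·98 = 2479, so x̄ = 2479/27 ≈ 91.81.
Σw·y = 9·142 + 1·169 + 6·125 + 2·61 + 6·167 + 3·91 = 3594, so ȳ = 3594/27 ≈ 133.11.
Relative to (71, 92): Δ = (20.81, 41.11); |Δ| = √(20.81² + 41.11²) ≈ 46.08.

≈ 46 pt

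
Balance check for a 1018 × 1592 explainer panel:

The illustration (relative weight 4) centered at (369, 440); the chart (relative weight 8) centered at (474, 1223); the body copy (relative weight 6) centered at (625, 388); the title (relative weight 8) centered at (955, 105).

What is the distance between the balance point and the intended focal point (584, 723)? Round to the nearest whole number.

Total weight = 4 + 8 + 6 + 8 = 26.
x-moment: 4·369 + 8·474 + 6·625 + 8·955 = 16658; centroid 16658/26 ≈ 640.69.
y-moment: 4·440 + 8·1223 + 6·388 + 8·105 = 14712; centroid 14712/26 ≈ 565.85.
Relative to (584, 723): Δ = (56.69, -157.15); |Δ| = √(56.69² + -157.15²) ≈ 167.07.

≈ 167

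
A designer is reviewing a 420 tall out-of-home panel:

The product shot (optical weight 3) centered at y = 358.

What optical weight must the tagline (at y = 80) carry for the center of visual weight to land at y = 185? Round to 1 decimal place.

w ≈ 4.9

The single fixed element contributes weight 3, moment 3·358 = 1074.
For the centroid to hit 185: (1074 + w·80) / (3 + w) = 185.
Solving: w = (185·3 − 1074) / (80 − 185) = -519 / -105 ≈ 4.94.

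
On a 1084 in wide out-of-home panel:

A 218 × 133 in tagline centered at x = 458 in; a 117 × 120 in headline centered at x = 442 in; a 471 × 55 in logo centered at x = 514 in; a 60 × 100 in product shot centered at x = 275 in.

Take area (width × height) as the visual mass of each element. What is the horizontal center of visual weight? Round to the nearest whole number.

Taking area as weight: tagline 218·133 = 28994, headline 117·120 = 14040, logo 471·55 = 25905, product shot 60·100 = 6000. Sum 74939.
x-moment: 28994·458 + 14040·442 + 25905·514 + 6000·275 = 34450102; centroid 34450102/74939 ≈ 459.71.

x ≈ 460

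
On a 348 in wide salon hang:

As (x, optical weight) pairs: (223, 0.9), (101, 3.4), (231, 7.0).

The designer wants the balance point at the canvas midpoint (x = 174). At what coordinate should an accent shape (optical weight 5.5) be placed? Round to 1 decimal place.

After adding the accent shape, total weight = 0.9 + 3.4 + 7.0 + 5.5 = 16.8.
Along x: (2161.1 + 5.5·x) / 16.8 = 174 (existing moment 0.9·223 + 3.4·101 + 7.0·231 = 2161.1) ⇒ x = (2923.2 − 2161.1) / 5.5 ≈ 138.56.

x ≈ 138.6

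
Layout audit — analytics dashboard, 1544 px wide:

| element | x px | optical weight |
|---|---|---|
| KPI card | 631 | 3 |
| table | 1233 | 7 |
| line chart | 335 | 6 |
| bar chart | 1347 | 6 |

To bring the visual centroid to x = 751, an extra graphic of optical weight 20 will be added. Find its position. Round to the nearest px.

x ≈ 546

After adding the extra graphic, total weight = 3 + 7 + 6 + 6 + 20 = 42.
x: need Σw·x = 42·751 = 31542. Existing = 3·631 + 7·1233 + 6·335 + 6·1347 = 20616. Remainder 10926 / 20 ≈ 546.30.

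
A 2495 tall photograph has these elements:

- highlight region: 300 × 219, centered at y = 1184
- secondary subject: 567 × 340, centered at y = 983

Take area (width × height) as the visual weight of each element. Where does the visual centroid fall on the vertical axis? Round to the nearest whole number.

y ≈ 1034

Areas → weights: highlight region 300·219 = 65700, secondary subject 567·340 = 192780; Σw = 258480.
y: (65700·1184 + 192780·983) / 258480 = 267291540 / 258480 ≈ 1034.09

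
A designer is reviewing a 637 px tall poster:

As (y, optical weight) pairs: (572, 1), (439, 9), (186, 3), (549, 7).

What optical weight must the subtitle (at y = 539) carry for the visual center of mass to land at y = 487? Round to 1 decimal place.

Known weights sum to 1 + 9 + 3 + 7 = 20; their moment is 1·572 + 9·439 + 3·186 + 7·549 = 8924.
For the centroid to hit 487: (8924 + w·539) / (20 + w) = 487.
Rearranging, w·(539 − 487) = 487·20 − 8924 = 816, so w ≈ 816/52 = 15.69.

w ≈ 15.7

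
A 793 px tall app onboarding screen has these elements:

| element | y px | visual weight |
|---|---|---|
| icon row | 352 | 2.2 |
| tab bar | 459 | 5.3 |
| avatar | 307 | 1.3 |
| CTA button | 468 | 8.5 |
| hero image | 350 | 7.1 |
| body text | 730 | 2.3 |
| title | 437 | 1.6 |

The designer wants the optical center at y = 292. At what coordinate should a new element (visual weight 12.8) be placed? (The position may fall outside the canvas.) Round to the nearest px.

y ≈ -35

New total weight: (2.2 + 5.3 + 1.3 + 8.5 + 7.1 + 2.3 + 1.6) + 12.8 = 41.1.
y: target moment 41.1×292 = 12001.2; current 2.2·352 + 5.3·459 + 1.3·307 + 8.5·468 + 7.1·350 + 2.3·730 + 1.6·437 = 12447.4; the new element supplies -446.2, so y = -446.2/12.8 ≈ -34.86.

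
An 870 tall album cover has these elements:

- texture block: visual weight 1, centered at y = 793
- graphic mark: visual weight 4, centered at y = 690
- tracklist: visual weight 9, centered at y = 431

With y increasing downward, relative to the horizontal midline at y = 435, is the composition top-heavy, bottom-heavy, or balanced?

bottom-heavy

Total weight = 1 + 4 + 9 = 14.
Σw·y = 1·793 + 4·690 + 9·431 = 7432, so ȳ = 7432/14 ≈ 530.86.
Since 530.9 is below (larger y than) 435, the composition reads bottom-heavy.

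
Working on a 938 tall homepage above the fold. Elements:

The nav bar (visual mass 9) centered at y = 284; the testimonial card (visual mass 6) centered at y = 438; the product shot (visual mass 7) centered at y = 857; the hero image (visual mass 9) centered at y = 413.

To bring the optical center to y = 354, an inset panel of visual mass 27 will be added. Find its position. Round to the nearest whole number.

After adding the inset panel, total weight = 9 + 6 + 7 + 9 + 27 = 58.
Along y: (14900 + 27·y) / 58 = 354 (existing moment 9·284 + 6·438 + 7·857 + 9·413 = 14900) ⇒ y = (20532 − 14900) / 27 ≈ 208.59.

y ≈ 209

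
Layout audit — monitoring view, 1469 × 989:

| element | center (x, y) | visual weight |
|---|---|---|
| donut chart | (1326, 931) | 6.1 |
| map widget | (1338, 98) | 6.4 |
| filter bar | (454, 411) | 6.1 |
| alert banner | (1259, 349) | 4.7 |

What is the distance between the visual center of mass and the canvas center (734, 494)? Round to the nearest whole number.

≈ 356

Weights sum to 6.1 + 6.4 + 6.1 + 4.7 = 23.3.
Σw·x = 6.1·1326 + 6.4·1338 + 6.1·454 + 4.7·1259 = 25338.5, so x̄ = 25338.5/23.3 ≈ 1087.49.
Σw·y = 6.1·931 + 6.4·98 + 6.1·411 + 4.7·349 = 10453.7, so ȳ = 10453.7/23.3 ≈ 448.66.
From (734, 494): dx = 353.49, dy = -45.34, so the distance is √(dx²+dy²) ≈ 356.39.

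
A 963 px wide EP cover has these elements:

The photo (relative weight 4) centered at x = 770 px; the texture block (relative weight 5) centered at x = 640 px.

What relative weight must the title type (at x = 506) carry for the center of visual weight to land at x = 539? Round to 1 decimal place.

Known weights sum to 4 + 5 = 9; their moment is 4·770 + 5·640 = 6280.
For the centroid to hit 539: (6280 + w·506) / (9 + w) = 539.
So w = (539·9 − 6280)/(506 − 539) = -1429/-33 ≈ 43.30.

w ≈ 43.3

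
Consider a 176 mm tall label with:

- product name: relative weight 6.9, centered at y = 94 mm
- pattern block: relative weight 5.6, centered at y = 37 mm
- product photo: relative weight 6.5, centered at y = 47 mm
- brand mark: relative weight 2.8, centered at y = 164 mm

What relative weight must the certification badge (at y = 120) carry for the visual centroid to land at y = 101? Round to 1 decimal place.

Known weights sum to 6.9 + 5.6 + 6.5 + 2.8 = 21.8; their moment is 6.9·94 + 5.6·37 + 6.5·47 + 2.8·164 = 1620.5.
For the centroid to hit 101: (1620.5 + w·120) / (21.8 + w) = 101.
Solving: w = (101·21.8 − 1620.5) / (120 − 101) = 581.3 / 19 ≈ 30.59.

w ≈ 30.6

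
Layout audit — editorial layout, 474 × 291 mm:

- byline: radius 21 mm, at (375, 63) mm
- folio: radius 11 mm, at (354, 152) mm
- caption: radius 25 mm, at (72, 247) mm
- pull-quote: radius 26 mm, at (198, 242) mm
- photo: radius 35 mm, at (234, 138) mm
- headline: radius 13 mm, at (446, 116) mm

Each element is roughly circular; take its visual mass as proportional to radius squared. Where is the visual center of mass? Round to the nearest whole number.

(230, 170)

Weights ∝ r²: byline 21² = 441, folio 11² = 121, caption 25² = 625, pull-quote 26² = 676, photo 35² = 1225, headline 13² = 169; Σw = 3257.
x: (441·375 + 121·354 + 625·72 + 676·198 + 1225·234 + 169·446) / 3257 = 749081 / 3257 ≈ 229.99
y: (441·63 + 121·152 + 625·247 + 676·242 + 1225·138 + 169·116) / 3257 = 552796 / 3257 ≈ 169.73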